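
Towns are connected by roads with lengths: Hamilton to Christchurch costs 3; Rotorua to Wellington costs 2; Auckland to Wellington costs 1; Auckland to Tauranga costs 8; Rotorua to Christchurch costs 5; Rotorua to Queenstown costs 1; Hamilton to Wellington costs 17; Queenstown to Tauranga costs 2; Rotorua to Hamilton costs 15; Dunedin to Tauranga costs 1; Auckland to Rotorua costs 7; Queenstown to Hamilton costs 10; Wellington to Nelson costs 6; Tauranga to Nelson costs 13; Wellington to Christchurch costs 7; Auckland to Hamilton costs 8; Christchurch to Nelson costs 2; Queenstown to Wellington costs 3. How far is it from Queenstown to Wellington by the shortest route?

3

Checking several routes:
Queenstown -> Rotorua -> Wellington: 1 + 2 = 3
Queenstown -> Wellington: 3
Queenstown -> Rotorua -> Auckland -> Wellington: 1 + 7 + 1 = 9
Shortest: 3.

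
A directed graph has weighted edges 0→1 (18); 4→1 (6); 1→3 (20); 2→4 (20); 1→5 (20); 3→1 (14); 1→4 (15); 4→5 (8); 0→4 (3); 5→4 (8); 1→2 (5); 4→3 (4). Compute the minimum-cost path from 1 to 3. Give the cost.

Candidate routes:
1 → 4 → 3: 15 + 4 = 19
1 → 3: 20
1 → 5 → 4 → 3: 20 + 8 + 4 = 32
1 → 2 → 4 → 3: 5 + 20 + 4 = 29
The minimum is 19.

19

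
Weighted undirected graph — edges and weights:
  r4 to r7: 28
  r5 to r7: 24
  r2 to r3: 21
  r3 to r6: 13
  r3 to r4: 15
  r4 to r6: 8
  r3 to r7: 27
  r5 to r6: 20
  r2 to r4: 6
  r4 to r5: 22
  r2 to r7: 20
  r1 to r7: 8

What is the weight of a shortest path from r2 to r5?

28

A few of the r2→r5 routes:
r2 -> r4 -> r6 -> r5: 6 + 8 + 20 = 34
r2 -> r3 -> r6 -> r5: 21 + 13 + 20 = 54
r2 -> r4 -> r3 -> r6 -> r5: 6 + 15 + 13 + 20 = 54
r2 -> r4 -> r5: 6 + 22 = 28
r2 -> r7 -> r5: 20 + 24 = 44
Best route has total 28.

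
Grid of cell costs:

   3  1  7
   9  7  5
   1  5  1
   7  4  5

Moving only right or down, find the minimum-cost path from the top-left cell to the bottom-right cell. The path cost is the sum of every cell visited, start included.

Take (0,0) (0,1) (0,2) (1,2) (2,2) (3,2) for a total of 3 + 1 + 7 + 5 + 1 + 5 = 22.

22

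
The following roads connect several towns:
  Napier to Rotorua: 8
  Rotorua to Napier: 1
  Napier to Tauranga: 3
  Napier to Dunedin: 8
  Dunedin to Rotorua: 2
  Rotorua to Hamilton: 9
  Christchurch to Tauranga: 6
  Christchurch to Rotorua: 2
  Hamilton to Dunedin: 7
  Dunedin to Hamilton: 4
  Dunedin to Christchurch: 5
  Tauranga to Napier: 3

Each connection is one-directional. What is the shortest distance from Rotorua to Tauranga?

Paths from Rotorua to Tauranga:
Rotorua -> Napier -> Dunedin -> Christchurch -> Tauranga: 1 + 8 + 5 + 6 = 20
Rotorua -> Napier -> Tauranga: 1 + 3 = 4
Rotorua -> Hamilton -> Dunedin -> Christchurch -> Tauranga: 9 + 7 + 5 + 6 = 27
The minimum is 4.

4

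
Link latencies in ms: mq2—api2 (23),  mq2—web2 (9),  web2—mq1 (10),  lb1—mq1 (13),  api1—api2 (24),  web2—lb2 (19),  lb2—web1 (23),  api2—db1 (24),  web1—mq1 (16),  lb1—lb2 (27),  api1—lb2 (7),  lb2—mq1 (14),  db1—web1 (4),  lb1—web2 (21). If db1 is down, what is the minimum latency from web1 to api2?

Some routes from web1 to api2 avoiding db1:
web1 - mq1 - web2 - lb2 - api1 - api2: 16 + 10 + 19 + 7 + 24 = 76
web1 - mq1 - web2 - mq2 - api2: 16 + 10 + 9 + 23 = 58
web1 - mq1 - lb2 - api1 - api2: 16 + 14 + 7 + 24 = 61
web1 - lb2 - web2 - mq2 - api2: 23 + 19 + 9 + 23 = 74
web1 - lb2 - api1 - api2: 23 + 7 + 24 = 54
The minimum is 54 ms.

54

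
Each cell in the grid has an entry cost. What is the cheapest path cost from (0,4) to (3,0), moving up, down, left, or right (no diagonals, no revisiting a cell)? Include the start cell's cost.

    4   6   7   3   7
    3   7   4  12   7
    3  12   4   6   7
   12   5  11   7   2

Cheapest: [0,4] -> [0,3] -> [0,2] -> [0,1] -> [0,0] -> [1,0] -> [2,0] -> [3,0]
  7 + 3 + 7 + 6 + 4 + 3 + 3 + 12 = 45

45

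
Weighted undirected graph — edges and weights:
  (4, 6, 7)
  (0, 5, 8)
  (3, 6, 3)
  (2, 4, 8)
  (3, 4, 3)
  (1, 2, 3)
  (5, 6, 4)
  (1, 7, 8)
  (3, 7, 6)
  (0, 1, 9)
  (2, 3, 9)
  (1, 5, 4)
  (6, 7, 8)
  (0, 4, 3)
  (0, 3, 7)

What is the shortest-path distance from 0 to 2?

Some routes from 0 to 2:
0-4-3-2: 3 + 3 + 9 = 15
0-1-2: 9 + 3 = 12
0-4-2: 3 + 8 = 11
The minimum is 11.

11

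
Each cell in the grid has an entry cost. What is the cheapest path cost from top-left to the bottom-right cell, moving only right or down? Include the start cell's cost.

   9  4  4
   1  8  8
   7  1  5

23

Best path: r0c0 -> r1c0 -> r2c0 -> r2c1 -> r2c2
Cost: 9 + 1 + 7 + 1 + 5 = 23
For comparison, the top-then-right route costs 30.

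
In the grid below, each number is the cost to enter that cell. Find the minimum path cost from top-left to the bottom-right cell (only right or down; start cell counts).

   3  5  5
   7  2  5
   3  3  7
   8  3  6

22

One optimal route is [0,0] -> [0,1] -> [1,1] -> [2,1] -> [3,1] -> [3,2].
Its cost is 3 + 5 + 2 + 3 + 3 + 6 = 22.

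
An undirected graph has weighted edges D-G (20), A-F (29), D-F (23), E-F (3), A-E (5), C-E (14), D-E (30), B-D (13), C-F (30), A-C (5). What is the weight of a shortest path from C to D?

36

Checking several routes:
C→A→E→F→D: 5 + 5 + 3 + 23 = 36
C→A→E→D: 5 + 5 + 30 = 40
C→E→F→D: 14 + 3 + 23 = 40
Shortest: 36.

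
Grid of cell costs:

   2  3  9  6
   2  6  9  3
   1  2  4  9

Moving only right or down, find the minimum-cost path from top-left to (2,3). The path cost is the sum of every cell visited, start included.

Best path: r0c0 → r1c0 → r2c0 → r2c1 → r2c2 → r2c3
Cost: 2 + 2 + 1 + 2 + 4 + 9 = 20

20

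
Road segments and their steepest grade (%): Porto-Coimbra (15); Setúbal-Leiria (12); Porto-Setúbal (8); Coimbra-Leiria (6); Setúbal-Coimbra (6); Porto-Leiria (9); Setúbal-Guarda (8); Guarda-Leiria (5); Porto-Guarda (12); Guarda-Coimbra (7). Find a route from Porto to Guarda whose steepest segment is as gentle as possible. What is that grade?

8

Some routes from Porto to Guarda:
Porto-Setúbal-Coimbra-Leiria-Guarda: max(8, 6, 6, 5) = 8
Porto-Setúbal-Coimbra-Guarda: max(8, 6, 7) = 8
Porto-Setúbal-Guarda: max(8, 8) = 8
Porto-Leiria-Coimbra-Guarda: max(9, 6, 7) = 9
Porto-Leiria-Coimbra-Setúbal-Guarda: max(9, 6, 6, 8) = 9
Porto-Leiria-Guarda: max(9, 5) = 9
Best route has worst link 8%.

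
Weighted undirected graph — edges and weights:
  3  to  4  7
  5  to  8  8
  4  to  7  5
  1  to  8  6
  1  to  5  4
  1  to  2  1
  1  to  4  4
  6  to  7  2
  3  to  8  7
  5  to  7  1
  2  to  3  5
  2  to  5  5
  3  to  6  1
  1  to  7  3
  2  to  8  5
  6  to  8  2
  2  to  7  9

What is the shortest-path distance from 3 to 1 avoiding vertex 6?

Comparing a few candidate routes:
3 -> 8 -> 2 -> 1: 7 + 5 + 1 = 13
3 -> 8 -> 1: 7 + 6 = 13
3 -> 4 -> 1: 7 + 4 = 11
3 -> 2 -> 1: 5 + 1 = 6
Shortest: 6.

6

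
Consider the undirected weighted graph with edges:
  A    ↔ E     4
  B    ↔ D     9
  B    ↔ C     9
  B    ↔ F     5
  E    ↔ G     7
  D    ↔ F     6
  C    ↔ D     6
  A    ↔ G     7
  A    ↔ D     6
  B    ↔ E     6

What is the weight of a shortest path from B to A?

10

Checking several routes:
B - D - A: 9 + 6 = 15
B - F - D - A: 5 + 6 + 6 = 17
B - E - A: 6 + 4 = 10
Best route has total 10.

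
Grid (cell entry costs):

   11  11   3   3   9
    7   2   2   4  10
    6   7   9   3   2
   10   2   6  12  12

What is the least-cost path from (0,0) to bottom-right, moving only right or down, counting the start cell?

Best path: (0,0) (1,0) (1,1) (1,2) (1,3) (2,3) (2,4) (3,4)
Cost: 11 + 7 + 2 + 2 + 4 + 3 + 2 + 12 = 43
For comparison, the top-then-right route costs 61.

43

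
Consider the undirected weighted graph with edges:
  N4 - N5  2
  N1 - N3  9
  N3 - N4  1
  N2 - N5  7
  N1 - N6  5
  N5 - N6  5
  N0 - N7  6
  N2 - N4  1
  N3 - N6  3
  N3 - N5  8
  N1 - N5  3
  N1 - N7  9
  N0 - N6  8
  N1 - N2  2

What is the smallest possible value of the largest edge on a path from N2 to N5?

2

Some routes from N2 to N5:
N2-N4-N3-N6-N1-N5: max(1, 1, 3, 5, 3) = 5
N2-N4-N5: max(1, 2) = 2
N2-N4-N3-N6-N5: max(1, 1, 3, 5) = 5
N2-N1-N6-N3-N4-N5: max(2, 5, 3, 1, 2) = 5
N2-N1-N6-N5: max(2, 5, 5) = 5
N2-N1-N5: max(2, 3) = 3
Smallest bottleneck: 2.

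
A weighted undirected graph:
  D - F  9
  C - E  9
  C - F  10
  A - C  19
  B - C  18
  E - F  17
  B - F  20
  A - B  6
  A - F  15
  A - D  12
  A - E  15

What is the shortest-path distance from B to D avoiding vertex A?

29

Paths from B to D avoiding A:
B-C-E-F-D: 18 + 9 + 17 + 9 = 53
B-C-F-D: 18 + 10 + 9 = 37
B-F-D: 20 + 9 = 29
The minimum is 29.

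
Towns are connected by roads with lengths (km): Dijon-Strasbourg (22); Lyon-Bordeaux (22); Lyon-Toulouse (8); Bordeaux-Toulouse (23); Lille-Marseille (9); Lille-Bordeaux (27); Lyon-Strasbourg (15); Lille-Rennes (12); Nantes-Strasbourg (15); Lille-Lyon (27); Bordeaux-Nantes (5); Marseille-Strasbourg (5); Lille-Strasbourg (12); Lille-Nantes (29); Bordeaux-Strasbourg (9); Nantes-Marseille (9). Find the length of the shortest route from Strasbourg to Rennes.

Checking several routes:
Strasbourg → Marseille → Lille → Rennes: 5 + 9 + 12 = 26
Strasbourg → Bordeaux → Lille → Rennes: 9 + 27 + 12 = 48
Strasbourg → Nantes → Marseille → Lille → Rennes: 15 + 9 + 9 + 12 = 45
Strasbourg → Bordeaux → Nantes → Marseille → Lille → Rennes: 9 + 5 + 9 + 9 + 12 = 44
Strasbourg → Lyon → Lille → Rennes: 15 + 27 + 12 = 54
Strasbourg → Lille → Rennes: 12 + 12 = 24
Best route has total 24 km.

24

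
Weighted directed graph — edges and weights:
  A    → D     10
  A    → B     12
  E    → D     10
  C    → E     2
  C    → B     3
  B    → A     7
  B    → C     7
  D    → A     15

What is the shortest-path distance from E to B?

Paths from E to B:
E -> D -> A -> B: 10 + 15 + 12 = 37
Best route has total 37.

37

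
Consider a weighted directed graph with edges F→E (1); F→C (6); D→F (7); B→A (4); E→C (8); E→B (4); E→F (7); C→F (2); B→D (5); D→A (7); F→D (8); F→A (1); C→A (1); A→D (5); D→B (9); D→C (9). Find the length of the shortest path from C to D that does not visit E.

6

Paths from C to D avoiding E:
C-F-D: 2 + 8 = 10
C-F-A-D: 2 + 1 + 5 = 8
C-A-D: 1 + 5 = 6
Shortest: 6.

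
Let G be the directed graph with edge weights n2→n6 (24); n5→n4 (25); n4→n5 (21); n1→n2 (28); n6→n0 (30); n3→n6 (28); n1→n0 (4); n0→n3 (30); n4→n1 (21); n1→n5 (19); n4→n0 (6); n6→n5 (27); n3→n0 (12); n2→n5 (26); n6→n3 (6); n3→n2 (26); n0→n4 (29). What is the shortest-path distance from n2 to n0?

Some routes from n2 to n0:
n2 - n6 - n0: 24 + 30 = 54
n2 - n5 - n4 - n0: 26 + 25 + 6 = 57
n2 - n6 - n3 - n0: 24 + 6 + 12 = 42
Best route has total 42.

42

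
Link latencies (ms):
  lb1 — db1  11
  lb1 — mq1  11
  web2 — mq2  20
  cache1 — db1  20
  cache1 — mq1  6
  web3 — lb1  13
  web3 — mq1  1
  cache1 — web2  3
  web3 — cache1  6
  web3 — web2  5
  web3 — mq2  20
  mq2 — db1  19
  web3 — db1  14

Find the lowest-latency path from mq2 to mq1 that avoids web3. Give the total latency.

29

Routes from mq2 to mq1 avoiding web3:
mq2 - web2 - cache1 - db1 - lb1 - mq1: 20 + 3 + 20 + 11 + 11 = 65
mq2 - db1 - cache1 - mq1: 19 + 20 + 6 = 45
mq2 - db1 - lb1 - mq1: 19 + 11 + 11 = 41
mq2 - web2 - cache1 - mq1: 20 + 3 + 6 = 29
Shortest: 29 ms.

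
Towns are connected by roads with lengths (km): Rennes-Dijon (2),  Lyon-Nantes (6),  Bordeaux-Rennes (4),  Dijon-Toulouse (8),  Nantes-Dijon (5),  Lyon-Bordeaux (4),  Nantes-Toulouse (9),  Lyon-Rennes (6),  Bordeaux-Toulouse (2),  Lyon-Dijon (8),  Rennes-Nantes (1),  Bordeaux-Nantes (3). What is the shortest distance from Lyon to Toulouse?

6

Checking several routes:
Lyon -> Rennes -> Nantes -> Bordeaux -> Toulouse: 6 + 1 + 3 + 2 = 12
Lyon -> Nantes -> Toulouse: 6 + 9 = 15
Lyon -> Nantes -> Rennes -> Bordeaux -> Toulouse: 6 + 1 + 4 + 2 = 13
Lyon -> Bordeaux -> Toulouse: 4 + 2 = 6
Lyon -> Nantes -> Bordeaux -> Toulouse: 6 + 3 + 2 = 11
Lyon -> Rennes -> Bordeaux -> Toulouse: 6 + 4 + 2 = 12
Shortest: 6 km.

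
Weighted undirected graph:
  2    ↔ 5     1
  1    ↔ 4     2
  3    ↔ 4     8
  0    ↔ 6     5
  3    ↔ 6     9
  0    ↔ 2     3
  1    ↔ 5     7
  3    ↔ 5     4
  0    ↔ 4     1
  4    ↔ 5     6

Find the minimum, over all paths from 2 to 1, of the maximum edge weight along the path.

3

Some routes from 2 to 1:
2-5-1: max(1, 7) = 7
2-5-4-1: max(1, 6, 2) = 6
2-0-4-1: max(3, 1, 2) = 3
Smallest bottleneck: 3.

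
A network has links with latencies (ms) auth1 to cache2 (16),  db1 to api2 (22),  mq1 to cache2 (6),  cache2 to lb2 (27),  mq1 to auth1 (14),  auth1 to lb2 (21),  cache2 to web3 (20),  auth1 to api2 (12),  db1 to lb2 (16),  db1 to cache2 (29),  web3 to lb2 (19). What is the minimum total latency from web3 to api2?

Some routes from web3 to api2:
web3 - cache2 - mq1 - auth1 - api2: 20 + 6 + 14 + 12 = 52
web3 - lb2 - db1 - api2: 19 + 16 + 22 = 57
web3 - lb2 - auth1 - api2: 19 + 21 + 12 = 52
web3 - cache2 - auth1 - api2: 20 + 16 + 12 = 48
The minimum is 48 ms.

48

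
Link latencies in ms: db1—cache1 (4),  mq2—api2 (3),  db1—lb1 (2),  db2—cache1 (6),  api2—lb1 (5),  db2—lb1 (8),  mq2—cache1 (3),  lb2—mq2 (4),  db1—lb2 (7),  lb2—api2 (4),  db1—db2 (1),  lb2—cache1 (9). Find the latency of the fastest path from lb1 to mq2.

8

Checking several routes:
lb1 -> api2 -> mq2: 5 + 3 = 8
lb1 -> db1 -> lb2 -> mq2: 2 + 7 + 4 = 13
lb1 -> api2 -> lb2 -> mq2: 5 + 4 + 4 = 13
lb1 -> db1 -> cache1 -> mq2: 2 + 4 + 3 = 9
lb1 -> db1 -> db2 -> cache1 -> mq2: 2 + 1 + 6 + 3 = 12
Shortest: 8 ms.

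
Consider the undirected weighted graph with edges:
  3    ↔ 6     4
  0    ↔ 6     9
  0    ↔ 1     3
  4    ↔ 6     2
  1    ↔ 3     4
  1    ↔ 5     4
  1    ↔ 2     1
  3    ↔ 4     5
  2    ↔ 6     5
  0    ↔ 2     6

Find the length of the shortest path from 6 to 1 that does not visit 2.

8

Candidate routes:
6-0-1: 9 + 3 = 12
6-3-1: 4 + 4 = 8
6-4-3-1: 2 + 5 + 4 = 11
The minimum is 8.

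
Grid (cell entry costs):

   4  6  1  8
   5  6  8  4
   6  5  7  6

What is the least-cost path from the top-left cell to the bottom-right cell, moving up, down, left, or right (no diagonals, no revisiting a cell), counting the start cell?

29

One optimal route is (0,0) (0,1) (0,2) (0,3) (1,3) (2,3).
Its cost is 4 + 6 + 1 + 8 + 4 + 6 = 29.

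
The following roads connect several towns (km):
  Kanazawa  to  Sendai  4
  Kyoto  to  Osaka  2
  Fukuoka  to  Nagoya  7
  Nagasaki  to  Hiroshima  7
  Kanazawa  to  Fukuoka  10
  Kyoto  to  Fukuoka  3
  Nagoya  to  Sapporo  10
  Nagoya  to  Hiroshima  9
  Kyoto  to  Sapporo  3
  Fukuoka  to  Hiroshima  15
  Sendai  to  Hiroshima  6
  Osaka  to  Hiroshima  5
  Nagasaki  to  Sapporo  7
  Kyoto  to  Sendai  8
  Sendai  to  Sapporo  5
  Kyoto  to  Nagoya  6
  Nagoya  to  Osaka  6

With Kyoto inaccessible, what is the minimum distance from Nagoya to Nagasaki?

Comparing a few candidate routes:
Nagoya - Hiroshima - Sendai - Sapporo - Nagasaki: 9 + 6 + 5 + 7 = 27
Nagoya - Sapporo - Nagasaki: 10 + 7 = 17
Nagoya - Osaka - Hiroshima - Nagasaki: 6 + 5 + 7 = 18
Nagoya - Sapporo - Sendai - Hiroshima - Nagasaki: 10 + 5 + 6 + 7 = 28
Nagoya - Hiroshima - Nagasaki: 9 + 7 = 16
Nagoya - Osaka - Hiroshima - Sendai - Sapporo - Nagasaki: 6 + 5 + 6 + 5 + 7 = 29
The minimum is 16 km.

16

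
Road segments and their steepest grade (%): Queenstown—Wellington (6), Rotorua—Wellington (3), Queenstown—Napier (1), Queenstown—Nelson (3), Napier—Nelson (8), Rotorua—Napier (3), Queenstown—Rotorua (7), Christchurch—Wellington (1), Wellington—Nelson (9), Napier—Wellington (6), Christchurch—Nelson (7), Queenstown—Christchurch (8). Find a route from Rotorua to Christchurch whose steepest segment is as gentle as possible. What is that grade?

Comparing a few candidate routes:
Rotorua - Napier - Queenstown - Wellington - Christchurch: max(3, 1, 6, 1) = 6
Rotorua - Napier - Queenstown - Nelson - Christchurch: max(3, 1, 3, 7) = 7
Rotorua - Napier - Wellington - Queenstown - Nelson - Christchurch: max(3, 6, 6, 3, 7) = 7
Rotorua - Napier - Wellington - Christchurch: max(3, 6, 1) = 6
Rotorua - Wellington - Napier - Queenstown - Nelson - Christchurch: max(3, 6, 1, 3, 7) = 7
Rotorua - Wellington - Christchurch: max(3, 1) = 3
Smallest bottleneck: 3%.

3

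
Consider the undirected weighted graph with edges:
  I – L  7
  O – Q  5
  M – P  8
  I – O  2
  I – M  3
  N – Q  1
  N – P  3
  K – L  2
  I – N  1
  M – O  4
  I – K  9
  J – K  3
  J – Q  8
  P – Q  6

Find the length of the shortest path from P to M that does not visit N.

Some routes from P to M avoiding N:
P - Q - O - I - M: 6 + 5 + 2 + 3 = 16
P - M: 8
P - Q - O - M: 6 + 5 + 4 = 15
Shortest: 8.

8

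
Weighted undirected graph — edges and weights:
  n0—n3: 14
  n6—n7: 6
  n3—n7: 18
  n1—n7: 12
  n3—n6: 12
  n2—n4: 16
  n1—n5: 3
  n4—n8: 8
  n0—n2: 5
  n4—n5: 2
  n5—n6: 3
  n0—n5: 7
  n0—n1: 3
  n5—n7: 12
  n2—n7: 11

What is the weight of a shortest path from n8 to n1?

13

A few of the n8→n1 routes:
n8 -> n4 -> n5 -> n6 -> n7 -> n1: 8 + 2 + 3 + 6 + 12 = 31
n8 -> n4 -> n5 -> n1: 8 + 2 + 3 = 13
n8 -> n4 -> n5 -> n0 -> n1: 8 + 2 + 7 + 3 = 20
Best route has total 13.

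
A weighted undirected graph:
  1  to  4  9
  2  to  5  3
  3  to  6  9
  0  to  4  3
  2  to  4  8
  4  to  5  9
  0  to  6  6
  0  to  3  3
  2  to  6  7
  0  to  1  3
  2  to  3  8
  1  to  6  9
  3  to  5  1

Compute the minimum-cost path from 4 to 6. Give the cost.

A few of the 4→6 routes:
4 → 0 → 6: 3 + 6 = 9
4 → 2 → 6: 8 + 7 = 15
4 → 0 → 1 → 6: 3 + 3 + 9 = 15
Shortest: 9.

9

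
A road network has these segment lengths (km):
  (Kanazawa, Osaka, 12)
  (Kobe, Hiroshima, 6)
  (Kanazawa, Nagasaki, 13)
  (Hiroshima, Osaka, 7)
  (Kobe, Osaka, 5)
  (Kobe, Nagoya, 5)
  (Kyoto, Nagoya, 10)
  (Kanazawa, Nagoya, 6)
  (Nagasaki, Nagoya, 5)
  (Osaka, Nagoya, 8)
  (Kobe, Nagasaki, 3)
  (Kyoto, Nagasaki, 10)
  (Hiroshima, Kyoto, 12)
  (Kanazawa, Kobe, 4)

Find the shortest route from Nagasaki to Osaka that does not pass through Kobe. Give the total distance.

Some routes from Nagasaki to Osaka avoiding Kobe:
Nagasaki -> Kanazawa -> Osaka: 13 + 12 = 25
Nagasaki -> Kanazawa -> Nagoya -> Osaka: 13 + 6 + 8 = 27
Nagasaki -> Kyoto -> Nagoya -> Osaka: 10 + 10 + 8 = 28
Nagasaki -> Nagoya -> Kanazawa -> Osaka: 5 + 6 + 12 = 23
Nagasaki -> Kyoto -> Hiroshima -> Osaka: 10 + 12 + 7 = 29
Nagasaki -> Nagoya -> Osaka: 5 + 8 = 13
Best route has total 13 km.

13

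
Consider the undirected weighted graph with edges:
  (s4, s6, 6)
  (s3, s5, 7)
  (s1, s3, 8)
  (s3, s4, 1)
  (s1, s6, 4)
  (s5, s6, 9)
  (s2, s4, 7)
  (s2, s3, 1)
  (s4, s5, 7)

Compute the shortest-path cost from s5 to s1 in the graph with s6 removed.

15

Paths from s5 to s1 avoiding s6:
s5-s4-s2-s3-s1: 7 + 7 + 1 + 8 = 23
s5-s3-s1: 7 + 8 = 15
s5-s4-s3-s1: 7 + 1 + 8 = 16
Best route has total 15.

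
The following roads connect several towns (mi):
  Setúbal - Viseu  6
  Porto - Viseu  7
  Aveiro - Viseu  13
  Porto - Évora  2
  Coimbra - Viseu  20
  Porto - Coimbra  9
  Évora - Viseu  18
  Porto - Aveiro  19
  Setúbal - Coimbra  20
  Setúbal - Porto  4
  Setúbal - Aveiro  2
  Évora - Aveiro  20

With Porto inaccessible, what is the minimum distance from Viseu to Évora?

Paths from Viseu to Évora avoiding Porto:
Viseu → Aveiro → Évora: 13 + 20 = 33
Viseu → Coimbra → Setúbal → Aveiro → Évora: 20 + 20 + 2 + 20 = 62
Viseu → Setúbal → Aveiro → Évora: 6 + 2 + 20 = 28
Viseu → Évora: 18
The minimum is 18 mi.

18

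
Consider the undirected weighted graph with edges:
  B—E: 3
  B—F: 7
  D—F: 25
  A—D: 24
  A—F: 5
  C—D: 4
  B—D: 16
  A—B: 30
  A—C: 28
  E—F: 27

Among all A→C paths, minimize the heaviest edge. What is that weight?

Some routes from A to C:
A -> F -> B -> D -> C: max(5, 7, 16, 4) = 16
A -> F -> E -> B -> D -> C: max(5, 27, 3, 16, 4) = 27
A -> C: max(28) = 28
A -> D -> C: max(24, 4) = 24
A -> F -> D -> C: max(5, 25, 4) = 25
The minimum achievable maximum is 16.

16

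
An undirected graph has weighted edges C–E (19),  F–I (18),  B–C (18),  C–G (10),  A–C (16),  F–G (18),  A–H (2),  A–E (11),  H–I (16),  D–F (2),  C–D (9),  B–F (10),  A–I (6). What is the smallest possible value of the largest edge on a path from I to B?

16

Some routes from I to B:
I-H-A-C-G-F-B: max(16, 2, 16, 10, 18, 10) = 18
I-F-G-C-B: max(18, 18, 10, 18) = 18
I-A-C-D-F-B: max(6, 16, 9, 2, 10) = 16
I-H-A-C-D-F-B: max(16, 2, 16, 9, 2, 10) = 16
I-H-A-C-B: max(16, 2, 16, 18) = 18
Smallest bottleneck: 16.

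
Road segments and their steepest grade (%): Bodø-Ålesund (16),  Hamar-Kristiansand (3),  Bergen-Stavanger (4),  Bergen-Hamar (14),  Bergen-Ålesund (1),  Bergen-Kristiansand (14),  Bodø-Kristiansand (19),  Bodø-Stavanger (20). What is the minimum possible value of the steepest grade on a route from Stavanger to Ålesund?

A few of the Stavanger→Ålesund routes:
Stavanger → Bergen → Ålesund: max(4, 1) = 4
Stavanger → Bergen → Kristiansand → Bodø → Ålesund: max(4, 14, 19, 16) = 19
Stavanger → Bergen → Hamar → Kristiansand → Bodø → Ålesund: max(4, 14, 3, 19, 16) = 19
Stavanger → Bodø → Kristiansand → Bergen → Ålesund: max(20, 19, 14, 1) = 20
Stavanger → Bodø → Kristiansand → Hamar → Bergen → Ålesund: max(20, 19, 3, 14, 1) = 20
Smallest bottleneck: 4%.

4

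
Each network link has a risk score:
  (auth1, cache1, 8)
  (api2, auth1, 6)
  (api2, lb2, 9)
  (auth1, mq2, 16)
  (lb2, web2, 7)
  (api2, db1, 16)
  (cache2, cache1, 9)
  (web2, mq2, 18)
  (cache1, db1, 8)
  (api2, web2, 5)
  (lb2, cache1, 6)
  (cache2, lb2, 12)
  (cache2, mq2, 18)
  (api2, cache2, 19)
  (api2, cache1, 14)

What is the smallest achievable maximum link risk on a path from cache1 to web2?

Checking several routes:
cache1-auth1-api2-web2: max(8, 6, 5) = 8
cache1-auth1-api2-lb2-web2: max(8, 6, 9, 7) = 9
cache1-lb2-web2: max(6, 7) = 7
The minimum achievable maximum is 7.

7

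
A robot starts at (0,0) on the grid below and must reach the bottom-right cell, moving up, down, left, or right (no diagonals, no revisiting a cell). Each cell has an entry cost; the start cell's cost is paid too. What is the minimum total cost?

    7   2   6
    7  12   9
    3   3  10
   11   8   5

33

Cheapest: (0,0) (1,0) (2,0) (2,1) (3,1) (3,2)
  7 + 7 + 3 + 3 + 8 + 5 = 33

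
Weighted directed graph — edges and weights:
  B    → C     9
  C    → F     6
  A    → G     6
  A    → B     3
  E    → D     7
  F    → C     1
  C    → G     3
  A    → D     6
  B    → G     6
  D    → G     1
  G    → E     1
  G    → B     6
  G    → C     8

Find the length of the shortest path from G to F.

Candidate routes:
G→C→F: 8 + 6 = 14
G→B→C→F: 6 + 9 + 6 = 21
The minimum is 14.

14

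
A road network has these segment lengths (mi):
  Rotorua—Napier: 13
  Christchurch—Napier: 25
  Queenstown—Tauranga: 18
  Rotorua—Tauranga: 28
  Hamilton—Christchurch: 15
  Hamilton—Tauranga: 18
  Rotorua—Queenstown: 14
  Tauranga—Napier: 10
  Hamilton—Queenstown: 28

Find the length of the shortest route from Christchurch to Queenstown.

43

Comparing a few candidate routes:
Christchurch→Hamilton→Tauranga→Queenstown: 15 + 18 + 18 = 51
Christchurch→Hamilton→Tauranga→Rotorua→Queenstown: 15 + 18 + 28 + 14 = 75
Christchurch→Hamilton→Tauranga→Napier→Rotorua→Queenstown: 15 + 18 + 10 + 13 + 14 = 70
Christchurch→Napier→Rotorua→Queenstown: 25 + 13 + 14 = 52
Christchurch→Hamilton→Queenstown: 15 + 28 = 43
Christchurch→Napier→Tauranga→Queenstown: 25 + 10 + 18 = 53
Shortest: 43 mi.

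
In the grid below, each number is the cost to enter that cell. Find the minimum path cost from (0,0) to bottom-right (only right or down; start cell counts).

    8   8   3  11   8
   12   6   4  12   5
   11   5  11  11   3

43

Path (0,0) -> (0,1) -> (0,2) -> (1,2) -> (1,3) -> (1,4) -> (2,4): 8 + 8 + 3 + 4 + 12 + 5 + 3 = 43.
For comparison, the top-then-right route costs 46.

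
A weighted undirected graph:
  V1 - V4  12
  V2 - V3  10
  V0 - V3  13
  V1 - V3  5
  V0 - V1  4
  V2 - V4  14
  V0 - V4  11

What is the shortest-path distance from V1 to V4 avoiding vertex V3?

12

Paths from V1 to V4 avoiding V3:
V1 → V0 → V4: 4 + 11 = 15
V1 → V4: 12
Shortest: 12.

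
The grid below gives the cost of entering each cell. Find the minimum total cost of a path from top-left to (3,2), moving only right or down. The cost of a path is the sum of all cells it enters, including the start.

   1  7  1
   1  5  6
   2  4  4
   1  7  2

14

Take r0c0 → r1c0 → r2c0 → r2c1 → r2c2 → r3c2 for a total of 1 + 1 + 2 + 4 + 4 + 2 = 14.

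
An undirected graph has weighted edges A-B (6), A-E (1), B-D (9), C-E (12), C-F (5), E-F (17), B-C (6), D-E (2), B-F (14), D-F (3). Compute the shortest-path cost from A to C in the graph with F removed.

12

Routes from A to C avoiding F:
A-B-D-E-C: 6 + 9 + 2 + 12 = 29
A-E-C: 1 + 12 = 13
A-E-D-B-C: 1 + 2 + 9 + 6 = 18
A-B-C: 6 + 6 = 12
The minimum is 12.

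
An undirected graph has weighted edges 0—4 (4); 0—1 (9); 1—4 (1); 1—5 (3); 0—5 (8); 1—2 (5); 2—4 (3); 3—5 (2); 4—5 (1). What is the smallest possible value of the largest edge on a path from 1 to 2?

Checking several routes:
1-5-4-2: max(3, 1, 3) = 3
1-4-2: max(1, 3) = 3
1-2: max(5) = 5
Best route has worst link 3.

3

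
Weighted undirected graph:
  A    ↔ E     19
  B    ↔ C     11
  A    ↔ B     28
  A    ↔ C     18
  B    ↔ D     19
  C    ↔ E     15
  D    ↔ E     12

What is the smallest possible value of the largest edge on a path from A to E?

A few of the A→E routes:
A→C→B→D→E: max(18, 11, 19, 12) = 19
A→B→C→E: max(28, 11, 15) = 28
A→C→E: max(18, 15) = 18
A→E: max(19) = 19
The minimum achievable maximum is 18.

18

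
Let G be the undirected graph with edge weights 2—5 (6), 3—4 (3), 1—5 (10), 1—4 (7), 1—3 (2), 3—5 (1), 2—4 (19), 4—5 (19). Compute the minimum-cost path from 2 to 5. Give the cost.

6

Paths from 2 to 5:
2 → 4 → 3 → 1 → 5: 19 + 3 + 2 + 10 = 34
2 → 4 → 1 → 3 → 5: 19 + 7 + 2 + 1 = 29
2 → 4 → 1 → 5: 19 + 7 + 10 = 36
2 → 5: 6
2 → 4 → 5: 19 + 19 = 38
2 → 4 → 3 → 5: 19 + 3 + 1 = 23
Best route has total 6.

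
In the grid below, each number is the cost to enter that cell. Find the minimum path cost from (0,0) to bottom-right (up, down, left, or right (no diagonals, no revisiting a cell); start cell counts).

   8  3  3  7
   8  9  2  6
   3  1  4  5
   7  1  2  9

Path (0,0) (0,1) (0,2) (1,2) (2,2) (3,2) (3,3): 8 + 3 + 3 + 2 + 4 + 2 + 9 = 31.

31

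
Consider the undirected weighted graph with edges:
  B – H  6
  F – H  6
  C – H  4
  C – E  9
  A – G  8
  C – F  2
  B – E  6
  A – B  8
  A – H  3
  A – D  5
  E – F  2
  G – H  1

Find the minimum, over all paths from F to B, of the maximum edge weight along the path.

6

A few of the F→B routes:
F → H → G → A → B: max(6, 1, 8, 8) = 8
F → E → B: max(2, 6) = 6
F → C → H → A → B: max(2, 4, 3, 8) = 8
F → C → H → B: max(2, 4, 6) = 6
F → C → H → G → A → B: max(2, 4, 1, 8, 8) = 8
F → H → B: max(6, 6) = 6
Best route has worst link 6.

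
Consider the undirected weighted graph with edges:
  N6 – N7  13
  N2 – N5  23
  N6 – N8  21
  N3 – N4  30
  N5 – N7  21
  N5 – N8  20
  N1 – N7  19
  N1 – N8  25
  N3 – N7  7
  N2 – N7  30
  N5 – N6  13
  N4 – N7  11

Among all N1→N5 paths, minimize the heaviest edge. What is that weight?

Comparing a few candidate routes:
N1-N7-N6-N5: max(19, 13, 13) = 19
N1-N7-N6-N8-N5: max(19, 13, 21, 20) = 21
N1-N8-N6-N7-N5: max(25, 21, 13, 21) = 25
N1-N8-N5: max(25, 20) = 25
N1-N7-N5: max(19, 21) = 21
N1-N8-N6-N5: max(25, 21, 13) = 25
Smallest bottleneck: 19.

19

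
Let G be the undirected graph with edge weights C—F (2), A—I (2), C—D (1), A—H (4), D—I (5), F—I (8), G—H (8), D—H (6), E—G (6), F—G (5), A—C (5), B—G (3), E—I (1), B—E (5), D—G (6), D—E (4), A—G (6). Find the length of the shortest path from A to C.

Comparing a few candidate routes:
A - I - D - C: 2 + 5 + 1 = 8
A - I - E - D - C: 2 + 1 + 4 + 1 = 8
A - C: 5
A - H - D - C: 4 + 6 + 1 = 11
Shortest: 5.

5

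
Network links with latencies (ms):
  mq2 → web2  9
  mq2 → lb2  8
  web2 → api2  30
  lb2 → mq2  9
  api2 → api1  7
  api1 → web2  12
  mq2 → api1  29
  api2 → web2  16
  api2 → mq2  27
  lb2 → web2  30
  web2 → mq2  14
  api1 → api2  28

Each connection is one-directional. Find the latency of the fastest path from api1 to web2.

Paths from api1 to web2:
api1-api2-mq2-web2: 28 + 27 + 9 = 64
api1-web2: 12
api1-api2-mq2-lb2-web2: 28 + 27 + 8 + 30 = 93
api1-api2-web2: 28 + 16 = 44
Shortest: 12 ms.

12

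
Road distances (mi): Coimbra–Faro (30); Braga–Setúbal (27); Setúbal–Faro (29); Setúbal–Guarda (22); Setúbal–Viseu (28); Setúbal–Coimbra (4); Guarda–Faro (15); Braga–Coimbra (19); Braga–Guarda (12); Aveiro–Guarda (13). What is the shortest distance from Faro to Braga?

A few of the Faro→Braga routes:
Faro-Coimbra-Braga: 30 + 19 = 49
Faro-Guarda-Braga: 15 + 12 = 27
Faro-Setúbal-Coimbra-Braga: 29 + 4 + 19 = 52
Best route has total 27 mi.

27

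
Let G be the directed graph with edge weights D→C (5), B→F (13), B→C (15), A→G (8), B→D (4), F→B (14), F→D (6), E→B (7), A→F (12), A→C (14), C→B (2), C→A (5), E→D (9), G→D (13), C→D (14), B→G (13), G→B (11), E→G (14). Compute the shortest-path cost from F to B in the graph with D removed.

14

Candidate routes:
F → B: 14
Best route has total 14.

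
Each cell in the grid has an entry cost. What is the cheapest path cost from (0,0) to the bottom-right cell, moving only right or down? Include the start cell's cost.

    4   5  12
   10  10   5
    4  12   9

Path (0,0) → (0,1) → (1,1) → (1,2) → (2,2): 4 + 5 + 10 + 5 + 9 = 33.
For comparison, the top-then-right route costs 35.

33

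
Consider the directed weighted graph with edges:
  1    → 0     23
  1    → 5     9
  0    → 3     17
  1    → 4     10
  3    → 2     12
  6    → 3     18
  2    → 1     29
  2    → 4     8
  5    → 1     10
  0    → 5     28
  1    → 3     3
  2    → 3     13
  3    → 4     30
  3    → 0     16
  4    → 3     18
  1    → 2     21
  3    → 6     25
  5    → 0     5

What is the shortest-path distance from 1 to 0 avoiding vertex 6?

Candidate routes:
1-0: 23
1-2-3-0: 21 + 13 + 16 = 50
1-5-0: 9 + 5 = 14
1-3-0: 3 + 16 = 19
1-2-4-3-0: 21 + 8 + 18 + 16 = 63
1-4-3-0: 10 + 18 + 16 = 44
Shortest: 14.

14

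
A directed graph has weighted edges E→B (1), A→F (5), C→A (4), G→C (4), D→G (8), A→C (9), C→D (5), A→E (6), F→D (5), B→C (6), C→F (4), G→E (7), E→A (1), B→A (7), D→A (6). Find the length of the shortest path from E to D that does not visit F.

12

Paths from E to D avoiding F:
E→B→C→D: 1 + 6 + 5 = 12
E→A→C→D: 1 + 9 + 5 = 15
E→B→A→C→D: 1 + 7 + 9 + 5 = 22
Shortest: 12.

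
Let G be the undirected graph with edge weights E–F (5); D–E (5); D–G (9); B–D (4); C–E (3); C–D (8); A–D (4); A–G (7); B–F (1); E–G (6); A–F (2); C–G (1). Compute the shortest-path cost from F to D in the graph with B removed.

Checking several routes:
F -> A -> D: 2 + 4 = 6
F -> E -> C -> D: 5 + 3 + 8 = 16
F -> E -> D: 5 + 5 = 10
Best route has total 6.

6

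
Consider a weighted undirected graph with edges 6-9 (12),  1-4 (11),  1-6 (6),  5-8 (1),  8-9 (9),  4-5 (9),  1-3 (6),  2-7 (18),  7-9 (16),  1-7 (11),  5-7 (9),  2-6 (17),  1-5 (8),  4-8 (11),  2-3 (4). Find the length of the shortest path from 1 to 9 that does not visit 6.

18

Some routes from 1 to 9 avoiding 6:
1→4→8→9: 11 + 11 + 9 = 31
1→7→9: 11 + 16 = 27
1→4→5→8→9: 11 + 9 + 1 + 9 = 30
1→5→7→9: 8 + 9 + 16 = 33
1→7→5→8→9: 11 + 9 + 1 + 9 = 30
1→5→8→9: 8 + 1 + 9 = 18
Shortest: 18.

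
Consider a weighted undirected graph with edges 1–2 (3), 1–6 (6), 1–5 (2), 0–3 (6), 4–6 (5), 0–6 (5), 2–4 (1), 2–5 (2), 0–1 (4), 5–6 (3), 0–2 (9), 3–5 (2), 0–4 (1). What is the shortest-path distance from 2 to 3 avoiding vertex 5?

8

Checking several routes:
2→0→3: 9 + 6 = 15
2→4→0→3: 1 + 1 + 6 = 8
2→1→0→3: 3 + 4 + 6 = 13
2→4→6→0→3: 1 + 5 + 5 + 6 = 17
Best route has total 8.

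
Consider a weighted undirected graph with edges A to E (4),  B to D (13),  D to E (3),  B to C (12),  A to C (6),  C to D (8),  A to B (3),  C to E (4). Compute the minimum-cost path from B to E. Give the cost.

Some routes from B to E:
B→A→C→E: 3 + 6 + 4 = 13
B→C→E: 12 + 4 = 16
B→D→E: 13 + 3 = 16
B→A→E: 3 + 4 = 7
Best route has total 7.

7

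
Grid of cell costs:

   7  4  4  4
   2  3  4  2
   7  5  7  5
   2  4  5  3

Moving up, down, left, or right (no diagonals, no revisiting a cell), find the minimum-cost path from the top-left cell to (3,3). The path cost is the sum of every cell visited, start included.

26

Best path: [0,0] -> [1,0] -> [1,1] -> [1,2] -> [1,3] -> [2,3] -> [3,3]
Cost: 7 + 2 + 3 + 4 + 2 + 5 + 3 = 26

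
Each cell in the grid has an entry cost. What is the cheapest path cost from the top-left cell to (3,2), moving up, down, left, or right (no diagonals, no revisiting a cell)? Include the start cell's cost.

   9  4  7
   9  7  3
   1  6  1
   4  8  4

Best path: [0,0]→[0,1]→[0,2]→[1,2]→[2,2]→[3,2]
Cost: 9 + 4 + 7 + 3 + 1 + 4 = 28

28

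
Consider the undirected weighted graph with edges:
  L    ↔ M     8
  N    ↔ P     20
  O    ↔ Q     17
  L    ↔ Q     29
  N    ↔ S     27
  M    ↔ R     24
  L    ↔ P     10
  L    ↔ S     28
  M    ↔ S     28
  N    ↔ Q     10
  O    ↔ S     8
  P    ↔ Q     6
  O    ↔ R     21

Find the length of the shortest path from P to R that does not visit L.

Comparing a few candidate routes:
P -> Q -> O -> R: 6 + 17 + 21 = 44
P -> N -> Q -> O -> R: 20 + 10 + 17 + 21 = 68
P -> Q -> N -> S -> O -> R: 6 + 10 + 27 + 8 + 21 = 72
Best route has total 44.

44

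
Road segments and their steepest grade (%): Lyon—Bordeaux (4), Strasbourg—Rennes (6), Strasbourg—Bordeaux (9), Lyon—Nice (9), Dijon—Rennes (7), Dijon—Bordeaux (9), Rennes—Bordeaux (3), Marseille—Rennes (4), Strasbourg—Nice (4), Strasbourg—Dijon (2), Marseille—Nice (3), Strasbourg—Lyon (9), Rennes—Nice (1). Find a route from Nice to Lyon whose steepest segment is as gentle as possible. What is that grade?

A few of the Nice→Lyon routes:
Nice - Lyon: max(9) = 9
Nice - Rennes - Bordeaux - Lyon: max(1, 3, 4) = 4
Nice - Strasbourg - Dijon - Rennes - Bordeaux - Lyon: max(4, 2, 7, 3, 4) = 7
Nice - Marseille - Rennes - Bordeaux - Lyon: max(3, 4, 3, 4) = 4
Nice - Strasbourg - Rennes - Bordeaux - Lyon: max(4, 6, 3, 4) = 6
The minimum achievable maximum is 4%.

4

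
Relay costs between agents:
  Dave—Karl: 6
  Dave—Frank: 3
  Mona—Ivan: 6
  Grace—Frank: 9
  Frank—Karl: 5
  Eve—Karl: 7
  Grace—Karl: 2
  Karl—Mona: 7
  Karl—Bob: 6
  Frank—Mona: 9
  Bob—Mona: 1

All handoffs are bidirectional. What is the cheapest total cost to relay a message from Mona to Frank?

9

A few of the Mona→Frank routes:
Mona -> Karl -> Frank: 7 + 5 = 12
Mona -> Bob -> Karl -> Dave -> Frank: 1 + 6 + 6 + 3 = 16
Mona -> Frank: 9
Mona -> Karl -> Dave -> Frank: 7 + 6 + 3 = 16
Mona -> Bob -> Karl -> Frank: 1 + 6 + 5 = 12
The minimum is 9.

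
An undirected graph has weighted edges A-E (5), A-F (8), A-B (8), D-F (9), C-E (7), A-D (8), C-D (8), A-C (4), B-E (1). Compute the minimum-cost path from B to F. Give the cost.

14

A few of the B→F routes:
B-E-A-D-F: 1 + 5 + 8 + 9 = 23
B-A-F: 8 + 8 = 16
B-E-C-D-F: 1 + 7 + 8 + 9 = 25
B-E-A-F: 1 + 5 + 8 = 14
B-E-C-A-F: 1 + 7 + 4 + 8 = 20
Best route has total 14.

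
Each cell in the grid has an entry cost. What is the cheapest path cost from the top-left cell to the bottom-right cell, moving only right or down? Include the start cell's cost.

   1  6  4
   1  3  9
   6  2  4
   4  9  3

14

One optimal route is r0c0→r1c0→r1c1→r2c1→r2c2→r3c2.
Its cost is 1 + 1 + 3 + 2 + 4 + 3 = 14.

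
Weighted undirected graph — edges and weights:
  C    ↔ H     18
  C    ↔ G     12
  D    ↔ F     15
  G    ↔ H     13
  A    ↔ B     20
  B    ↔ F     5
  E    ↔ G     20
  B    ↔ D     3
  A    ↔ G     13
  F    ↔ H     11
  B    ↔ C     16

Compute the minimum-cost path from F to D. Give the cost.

8

A few of the F→D routes:
F - H - G - C - B - D: 11 + 13 + 12 + 16 + 3 = 55
F - B - D: 5 + 3 = 8
F - H - C - B - D: 11 + 18 + 16 + 3 = 48
F - D: 15
Best route has total 8.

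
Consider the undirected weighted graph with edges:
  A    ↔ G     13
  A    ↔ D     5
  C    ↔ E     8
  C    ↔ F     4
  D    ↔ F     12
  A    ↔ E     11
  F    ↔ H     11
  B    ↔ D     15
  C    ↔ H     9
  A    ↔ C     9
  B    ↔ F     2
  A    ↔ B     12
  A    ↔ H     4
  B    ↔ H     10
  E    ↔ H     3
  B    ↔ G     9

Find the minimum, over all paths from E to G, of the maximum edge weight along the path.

Some routes from E to G:
E → H → A → C → F → B → G: max(3, 4, 9, 4, 2, 9) = 9
E → H → C → F → B → G: max(3, 9, 4, 2, 9) = 9
E → C → F → B → G: max(8, 4, 2, 9) = 9
The minimum achievable maximum is 9.

9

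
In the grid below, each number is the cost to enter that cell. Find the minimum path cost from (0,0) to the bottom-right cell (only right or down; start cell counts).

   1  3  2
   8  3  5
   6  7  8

Best path: [0,0] → [0,1] → [0,2] → [1,2] → [2,2]
Cost: 1 + 3 + 2 + 5 + 8 = 19

19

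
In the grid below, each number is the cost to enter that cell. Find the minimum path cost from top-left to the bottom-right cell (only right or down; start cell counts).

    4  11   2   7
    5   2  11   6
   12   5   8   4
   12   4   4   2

26

Take [0,0]→[1,0]→[1,1]→[2,1]→[3,1]→[3,2]→[3,3] for a total of 4 + 5 + 2 + 5 + 4 + 4 + 2 = 26.
(Top row then right column would cost 36.)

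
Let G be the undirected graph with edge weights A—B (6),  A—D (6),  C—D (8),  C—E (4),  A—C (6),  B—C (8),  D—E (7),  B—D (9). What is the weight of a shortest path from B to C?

A few of the B→C routes:
B-C: 8
B-D-E-C: 9 + 7 + 4 = 20
B-D-C: 9 + 8 = 17
B-A-C: 6 + 6 = 12
B-A-D-C: 6 + 6 + 8 = 20
Best route has total 8.

8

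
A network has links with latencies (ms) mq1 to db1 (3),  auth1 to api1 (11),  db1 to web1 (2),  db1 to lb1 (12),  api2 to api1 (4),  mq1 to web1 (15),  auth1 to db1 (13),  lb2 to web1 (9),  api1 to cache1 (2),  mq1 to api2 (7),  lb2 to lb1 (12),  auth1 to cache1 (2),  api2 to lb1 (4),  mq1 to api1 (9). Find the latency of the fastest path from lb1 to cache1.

Some routes from lb1 to cache1:
lb1-api2-mq1-api1-cache1: 4 + 7 + 9 + 2 = 22
lb1-api2-api1-auth1-cache1: 4 + 4 + 11 + 2 = 21
lb1-api2-api1-cache1: 4 + 4 + 2 = 10
Best route has total 10 ms.

10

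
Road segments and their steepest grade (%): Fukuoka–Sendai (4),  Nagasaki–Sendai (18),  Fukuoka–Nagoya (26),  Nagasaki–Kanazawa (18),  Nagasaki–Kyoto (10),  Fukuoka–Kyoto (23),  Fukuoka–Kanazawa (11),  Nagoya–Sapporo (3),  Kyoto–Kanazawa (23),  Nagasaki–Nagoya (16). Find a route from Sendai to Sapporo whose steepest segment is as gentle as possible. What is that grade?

Checking several routes:
Sendai -> Fukuoka -> Kyoto -> Nagasaki -> Nagoya -> Sapporo: max(4, 23, 10, 16, 3) = 23
Sendai -> Fukuoka -> Kanazawa -> Nagasaki -> Nagoya -> Sapporo: max(4, 11, 18, 16, 3) = 18
Sendai -> Fukuoka -> Kanazawa -> Kyoto -> Nagasaki -> Nagoya -> Sapporo: max(4, 11, 23, 10, 16, 3) = 23
Sendai -> Nagasaki -> Nagoya -> Sapporo: max(18, 16, 3) = 18
The minimum achievable maximum is 18%.

18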